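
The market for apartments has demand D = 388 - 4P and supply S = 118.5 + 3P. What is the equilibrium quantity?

Q* = 234

Set D = S: 388 - 4P = 118.5 + 3P.
269.5 = 7P, so P* = 38.5.
Q* = 388 − 4(38.5) = 234.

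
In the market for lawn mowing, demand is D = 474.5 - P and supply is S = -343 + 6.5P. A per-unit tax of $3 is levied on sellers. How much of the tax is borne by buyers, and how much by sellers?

Pre-tax equilibrium: P* = 109, Q* = 365.5.
Tax on sellers shifts supply to S = -343 + 6.5(P − 3) = -362.5 + 6.5P.
474.5 - P = -362.5 + 6.5P gives buyer price Pb = 111.6; sellers receive Ps = 111.6 − 3 = 108.6.
New quantity: Q = 474.5 − 1(111.6) = 362.9.
Buyer burden = 111.6 − 109 = 2.6; seller burden = 109 − 108.6 = 0.4.

Buyers bear $2.6, sellers bear $0.4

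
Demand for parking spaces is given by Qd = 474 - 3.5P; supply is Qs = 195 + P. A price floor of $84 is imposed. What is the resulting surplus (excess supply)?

Equilibrium price would be P* = 62, so the floor at 84 binds.
At P = 84: Qd = 180, Qs = 279.
Surplus = 279 − 180 = 99.

Surplus = 99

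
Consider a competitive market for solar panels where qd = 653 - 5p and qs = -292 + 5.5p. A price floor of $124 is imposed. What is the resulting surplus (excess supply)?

Surplus = 357

Equilibrium price would be p* = 90, so the floor at 124 binds.
At p = 124: qd = 33, qs = 390.
Surplus = 390 − 33 = 357.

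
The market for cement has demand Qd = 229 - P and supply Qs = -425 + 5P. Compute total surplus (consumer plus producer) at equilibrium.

Total surplus = 8640

Equilibrium: 229 - P = -425 + 5P gives P* = 109, Q* = 120.
Demand choke price: P = 229; supply starts at P = 85.
CS = ½(229 − 109)(120) = 7200; PS = ½(109 − 85)(120) = 1440.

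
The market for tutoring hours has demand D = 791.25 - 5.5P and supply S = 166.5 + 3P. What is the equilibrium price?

P* = 73.5

Set D = S: 791.25 - 5.5P = 166.5 + 3P.
624.75 = 8.5P, so P* = 73.5.
Q* = 791.25 − 5.5(73.5) = 387.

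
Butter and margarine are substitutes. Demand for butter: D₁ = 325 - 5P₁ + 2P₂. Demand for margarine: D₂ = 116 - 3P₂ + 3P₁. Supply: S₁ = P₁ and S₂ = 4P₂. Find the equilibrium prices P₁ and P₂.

Market 1: 325 - 5P₁ + 2P₂ = P₁ → 6P₁ - 2P₂ = 325.
Market 2: 7P₂ - 3P₁ = 116.
Eliminating P₂: 7×(1) + 2×(2) gives 36P₁ = 2507, so P₁ = 2507/36.
Back-substitute into (2): P₂ = (116 + 3×2507/36) / 7 = 557/12.

P₁ = 2507/36, P₂ = 557/12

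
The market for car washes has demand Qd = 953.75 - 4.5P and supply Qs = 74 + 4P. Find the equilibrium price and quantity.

Set Qd = Qs: 953.75 - 4.5P = 74 + 4P.
879.75 = 8.5P, so P* = 103.5.
Q* = 953.75 − 4.5(103.5) = 488.

P* = 103.5, Q* = 488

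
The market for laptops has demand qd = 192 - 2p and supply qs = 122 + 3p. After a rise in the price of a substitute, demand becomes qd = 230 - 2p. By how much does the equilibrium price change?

Original equilibrium: p* = 14, q* = 164.
New equilibrium: 230 - 2p = 122 + 3p, so 108 = 5p and p' = 21.6; q' = 230 − 2(21.6) = 186.8.
Change in price: 21.6 − 14 = 7.6.

Δp = 7.6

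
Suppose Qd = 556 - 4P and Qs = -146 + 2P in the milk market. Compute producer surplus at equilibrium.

Producer surplus = 1936

Equilibrium: 556 - 4P = -146 + 2P gives P* = 117, Q* = 88.
Supply starts at P = 73 (where Qs = 0).
PS = ½(117 − 73)(88) = 1936.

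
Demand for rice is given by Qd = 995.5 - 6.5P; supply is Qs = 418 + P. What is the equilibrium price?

Set Qd = Qs: 995.5 - 6.5P = 418 + P.
577.5 = 7.5P, so P* = 77.
Q* = 995.5 − 6.5(77) = 495.

P* = 77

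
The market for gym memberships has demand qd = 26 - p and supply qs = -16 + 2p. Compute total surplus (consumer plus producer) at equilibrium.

Total surplus = 108

Equilibrium: 26 - p = -16 + 2p gives p* = 14, q* = 12.
Demand choke price: p = 26; supply starts at p = 8.
CS = ½(26 − 14)(12) = 72; PS = ½(14 − 8)(12) = 36.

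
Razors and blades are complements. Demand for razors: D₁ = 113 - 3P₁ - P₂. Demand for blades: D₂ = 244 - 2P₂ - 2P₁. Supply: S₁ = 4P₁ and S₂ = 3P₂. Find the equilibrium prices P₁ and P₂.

Market 1: 113 - 3P₁ - P₂ = 4P₁ → 7P₁ + P₂ = 113.
Market 2: 5P₂ + 2P₁ = 244.
Eliminating P₂: 5×(1) − 1×(2) gives 33P₁ = 321, so P₁ = 107/11.
Back-substitute into (2): P₂ = (244 − 2×107/11) / 5 = 494/11.

P₁ = 107/11, P₂ = 494/11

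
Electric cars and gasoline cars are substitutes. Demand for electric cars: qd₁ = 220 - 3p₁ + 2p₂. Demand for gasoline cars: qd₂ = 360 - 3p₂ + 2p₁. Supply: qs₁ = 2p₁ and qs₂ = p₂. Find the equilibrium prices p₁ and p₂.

Market 1: 220 - 3p₁ + 2p₂ = 2p₁ → 5p₁ - 2p₂ = 220.
Market 2: 4p₂ - 2p₁ = 360.
Eliminating p₂: 4×(1) + 2×(2) gives 16p₁ = 1600, so p₁ = 100.
Back-substitute into (2): p₂ = (360 + 2×100) / 4 = 140.

p₁ = 100, p₂ = 140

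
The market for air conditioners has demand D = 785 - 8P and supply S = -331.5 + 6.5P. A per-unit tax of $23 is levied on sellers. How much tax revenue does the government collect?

Pre-tax equilibrium: P* = 77, Q* = 169.
Tax on sellers shifts supply to S = -331.5 + 6.5(P − 23) = -481 + 6.5P.
785 - 8P = -481 + 6.5P gives buyer price Pb = 2532/29; sellers receive Ps = 2532/29 − 23 = 1865/29.
New quantity: Q = 785 − 8(2532/29) = 2509/29.
Revenue = 23 × 2509/29 = 57707/29.

Tax revenue = 57707/29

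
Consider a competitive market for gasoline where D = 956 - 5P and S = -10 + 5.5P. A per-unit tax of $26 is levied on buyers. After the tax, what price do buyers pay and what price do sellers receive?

Pre-tax equilibrium: P* = 92, Q* = 496.
Tax on buyers shifts demand to D = 956 − 5(P + 26) = 826 - 5P.
826 - 5P = -10 + 5.5P gives seller price Ps = 1672/21; buyers pay Pb = 1672/21 + 26 = 2218/21.
New quantity: Q = 956 − 5(2218/21) = 8986/21.

Buyers pay 2218/21, sellers receive 1672/21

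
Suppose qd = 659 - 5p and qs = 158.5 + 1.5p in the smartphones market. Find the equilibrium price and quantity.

p* = 77, q* = 274

Set qd = qs: 659 - 5p = 158.5 + 1.5p.
500.5 = 6.5p, so p* = 77.
q* = 659 − 5(77) = 274.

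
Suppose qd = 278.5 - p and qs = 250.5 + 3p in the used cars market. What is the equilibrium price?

Set qd = qs: 278.5 - p = 250.5 + 3p.
28 = 4p, so p* = 7.
q* = 278.5 − 1(7) = 271.5.

p* = 7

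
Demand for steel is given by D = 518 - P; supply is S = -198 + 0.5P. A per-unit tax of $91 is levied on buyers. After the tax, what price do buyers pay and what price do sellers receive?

Pre-tax equilibrium: P* = 1432/3, Q* = 122/3.
Tax on buyers shifts demand to D = 518 − 1(P + 91) = 427 - P.
427 - P = -198 + 0.5P gives seller price Ps = 1250/3; buyers pay Pb = 1250/3 + 91 = 1523/3.
New quantity: Q = 518 − 1(1523/3) = 31/3.

Buyers pay 1523/3, sellers receive 1250/3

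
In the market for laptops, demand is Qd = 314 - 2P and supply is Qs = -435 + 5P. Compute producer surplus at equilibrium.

Producer surplus = 1000

Equilibrium: 314 - 2P = -435 + 5P gives P* = 107, Q* = 100.
Supply starts at P = 87 (where Qs = 0).
PS = ½(107 − 87)(100) = 1000.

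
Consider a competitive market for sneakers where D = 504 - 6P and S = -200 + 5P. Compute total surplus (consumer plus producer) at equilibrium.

Equilibrium: 504 - 6P = -200 + 5P gives P* = 64, Q* = 120.
Demand choke price: P = 84; supply starts at P = 40.
CS = ½(84 − 64)(120) = 1200; PS = ½(64 − 40)(120) = 1440.

Total surplus = 2640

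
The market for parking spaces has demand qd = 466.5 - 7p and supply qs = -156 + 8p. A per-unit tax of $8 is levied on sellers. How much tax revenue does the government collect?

Tax revenue = 17536/15

Pre-tax equilibrium: p* = 41.5, q* = 176.
Tax on sellers shifts supply to qs = -156 + 8(p − 8) = -220 + 8p.
466.5 - 7p = -220 + 8p gives buyer price pb = 1373/30; sellers receive ps = 1373/30 − 8 = 1133/30.
New quantity: q = 466.5 − 7(1373/30) = 2192/15.
Revenue = 8 × 2192/15 = 17536/15.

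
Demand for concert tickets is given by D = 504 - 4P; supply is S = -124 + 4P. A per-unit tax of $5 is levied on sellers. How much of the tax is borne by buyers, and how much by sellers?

Pre-tax equilibrium: P* = 78.5, Q* = 190.
Tax on sellers shifts supply to S = -124 + 4(P − 5) = -144 + 4P.
504 - 4P = -144 + 4P gives buyer price Pb = 81; sellers receive Ps = 81 − 5 = 76.
New quantity: Q = 504 − 4(81) = 180.
Buyer burden = 81 − 78.5 = 2.5; seller burden = 78.5 − 76 = 2.5.

Buyers bear $2.5, sellers bear $2.5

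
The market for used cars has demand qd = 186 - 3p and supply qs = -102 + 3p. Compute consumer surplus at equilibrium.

Consumer surplus = 294

Equilibrium: 186 - 3p = -102 + 3p gives p* = 48, q* = 42.
Demand choke price (qd = 0): p = 62.
CS = ½(62 − 48)(42) = 294.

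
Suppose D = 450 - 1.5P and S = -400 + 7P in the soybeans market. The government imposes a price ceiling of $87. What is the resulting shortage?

Shortage = 110.5

Equilibrium price would be P* = 100, so the ceiling at 87 binds.
At P = 87: D = 450 − 1.5(87) = 319.5, S = -400 + 7(87) = 209.
Shortage = 319.5 − 209 = 110.5.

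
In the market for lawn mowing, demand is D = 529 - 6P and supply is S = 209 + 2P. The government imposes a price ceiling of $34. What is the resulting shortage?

Equilibrium price would be P* = 40, so the ceiling at 34 binds.
At P = 34: D = 529 − 6(34) = 325, S = 209 + 2(34) = 277.
Shortage = 325 − 277 = 48.

Shortage = 48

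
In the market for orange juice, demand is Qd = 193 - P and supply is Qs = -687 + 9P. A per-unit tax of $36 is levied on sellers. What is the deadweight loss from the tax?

Pre-tax equilibrium: P* = 88, Q* = 105.
Tax on sellers shifts supply to Qs = -687 + 9(P − 36) = -1011 + 9P.
193 - P = -1011 + 9P gives buyer price Pb = 120.4; sellers receive Ps = 120.4 − 36 = 84.4.
New quantity: Q = 193 − 1(120.4) = 72.6.
DWL = ½ × 36 × (105 − 72.6) = 583.2.

Deadweight loss = 583.2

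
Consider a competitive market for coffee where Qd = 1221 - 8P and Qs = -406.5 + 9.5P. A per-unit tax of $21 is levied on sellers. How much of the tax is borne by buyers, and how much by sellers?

Pre-tax equilibrium: P* = 93, Q* = 477.
Tax on sellers shifts supply to Qs = -406.5 + 9.5(P − 21) = -606 + 9.5P.
1221 - 8P = -606 + 9.5P gives buyer price Pb = 104.4; sellers receive Ps = 104.4 − 21 = 83.4.
New quantity: Q = 1221 − 8(104.4) = 385.8.
Buyer burden = 104.4 − 93 = 11.4; seller burden = 93 − 83.4 = 9.6.

Buyers bear $11.4, sellers bear $9.6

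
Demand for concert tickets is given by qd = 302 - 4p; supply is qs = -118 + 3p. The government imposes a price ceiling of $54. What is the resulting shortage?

Shortage = 42

Equilibrium price would be p* = 60, so the ceiling at 54 binds.
At p = 54: qd = 302 − 4(54) = 86, qs = -118 + 3(54) = 44.
Shortage = 86 − 44 = 42.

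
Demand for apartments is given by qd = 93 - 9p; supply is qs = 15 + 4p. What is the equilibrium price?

p* = 6

Set qd = qs: 93 - 9p = 15 + 4p.
78 = 13p, so p* = 6.
q* = 93 − 9(6) = 39.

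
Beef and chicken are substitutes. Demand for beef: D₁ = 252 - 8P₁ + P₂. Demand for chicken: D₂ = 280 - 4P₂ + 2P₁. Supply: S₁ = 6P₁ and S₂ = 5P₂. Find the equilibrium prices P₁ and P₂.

Market 1: 252 - 8P₁ + P₂ = 6P₁ → 14P₁ - P₂ = 252.
Market 2: 9P₂ - 2P₁ = 280.
Eliminating P₂: 9×(1) + 1×(2) gives 124P₁ = 2548, so P₁ = 637/31.
Back-substitute into (2): P₂ = (280 + 2×637/31) / 9 = 1106/31.

P₁ = 637/31, P₂ = 1106/31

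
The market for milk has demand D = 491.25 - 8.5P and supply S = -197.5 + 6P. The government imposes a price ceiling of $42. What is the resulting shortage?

Equilibrium price would be P* = 47.5, so the ceiling at 42 binds.
At P = 42: D = 491.25 − 8.5(42) = 134.25, S = -197.5 + 6(42) = 54.5.
Shortage = 134.25 − 54.5 = 79.75.

Shortage = 79.75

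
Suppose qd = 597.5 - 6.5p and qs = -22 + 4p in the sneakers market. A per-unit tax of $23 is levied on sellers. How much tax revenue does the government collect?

Tax revenue = 75854/21

Pre-tax equilibrium: p* = 59, q* = 214.
Tax on sellers shifts supply to qs = -22 + 4(p − 23) = -114 + 4p.
597.5 - 6.5p = -114 + 4p gives buyer price pb = 1423/21; sellers receive ps = 1423/21 − 23 = 940/21.
New quantity: q = 597.5 − 6.5(1423/21) = 3298/21.
Revenue = 23 × 3298/21 = 75854/21.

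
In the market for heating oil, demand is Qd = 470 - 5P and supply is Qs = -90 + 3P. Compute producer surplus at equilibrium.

Equilibrium: 470 - 5P = -90 + 3P gives P* = 70, Q* = 120.
Supply starts at P = 30 (where Qs = 0).
PS = ½(70 − 30)(120) = 2400.

Producer surplus = 2400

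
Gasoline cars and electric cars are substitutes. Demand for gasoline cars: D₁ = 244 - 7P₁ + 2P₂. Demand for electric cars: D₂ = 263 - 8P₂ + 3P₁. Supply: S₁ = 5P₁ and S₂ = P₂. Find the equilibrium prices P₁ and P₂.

P₁ = 1361/51, P₂ = 648/17

Market 1: 244 - 7P₁ + 2P₂ = 5P₁ → 12P₁ - 2P₂ = 244.
Market 2: 9P₂ - 3P₁ = 263.
Eliminating P₂: 9×(1) + 2×(2) gives 102P₁ = 2722, so P₁ = 1361/51.
Back-substitute into (2): P₂ = (263 + 3×1361/51) / 9 = 648/17.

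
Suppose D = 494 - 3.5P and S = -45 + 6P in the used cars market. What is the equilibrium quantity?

Q* = 5613/19

Set D = S: 494 - 3.5P = -45 + 6P.
539 = 9.5P, so P* = 1078/19.
Q* = 494 − 3.5(1078/19) = 5613/19.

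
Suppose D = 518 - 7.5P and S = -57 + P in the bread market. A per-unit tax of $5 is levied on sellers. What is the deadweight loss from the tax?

Deadweight loss = 375/34

Pre-tax equilibrium: P* = 1150/17, Q* = 181/17.
Tax on sellers shifts supply to S = -57 + 1(P − 5) = -62 + P.
518 - 7.5P = -62 + P gives buyer price Pb = 1160/17; sellers receive Ps = 1160/17 − 5 = 1075/17.
New quantity: Q = 518 − 7.5(1160/17) = 106/17.
DWL = ½ × 5 × (181/17 − 106/17) = 375/34.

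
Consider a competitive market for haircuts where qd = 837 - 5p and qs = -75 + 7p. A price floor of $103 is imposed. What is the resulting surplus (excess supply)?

Surplus = 324

Equilibrium price would be p* = 76, so the floor at 103 binds.
At p = 103: qd = 322, qs = 646.
Surplus = 646 − 322 = 324.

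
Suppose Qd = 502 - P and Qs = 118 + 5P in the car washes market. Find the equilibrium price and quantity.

P* = 64, Q* = 438

Set Qd = Qs: 502 - P = 118 + 5P.
384 = 6P, so P* = 64.
Q* = 502 − 1(64) = 438.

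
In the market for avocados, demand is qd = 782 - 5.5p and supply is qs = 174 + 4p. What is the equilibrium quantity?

q* = 430

Set qd = qs: 782 - 5.5p = 174 + 4p.
608 = 9.5p, so p* = 64.
q* = 782 − 5.5(64) = 430.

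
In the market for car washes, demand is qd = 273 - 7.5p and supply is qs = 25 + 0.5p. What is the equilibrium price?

Set qd = qs: 273 - 7.5p = 25 + 0.5p.
248 = 8p, so p* = 31.
q* = 273 − 7.5(31) = 40.5.

p* = 31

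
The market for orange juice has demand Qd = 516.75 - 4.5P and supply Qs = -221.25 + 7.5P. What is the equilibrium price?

Set Qd = Qs: 516.75 - 4.5P = -221.25 + 7.5P.
738 = 12P, so P* = 61.5.
Q* = 516.75 − 4.5(61.5) = 240.

P* = 61.5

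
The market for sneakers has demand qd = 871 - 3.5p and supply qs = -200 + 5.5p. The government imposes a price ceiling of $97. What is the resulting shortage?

Shortage = 198

Equilibrium price would be p* = 119, so the ceiling at 97 binds.
At p = 97: qd = 871 − 3.5(97) = 531.5, qs = -200 + 5.5(97) = 333.5.
Shortage = 531.5 − 333.5 = 198.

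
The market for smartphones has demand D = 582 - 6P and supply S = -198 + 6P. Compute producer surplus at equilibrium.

Producer surplus = 3072

Equilibrium: 582 - 6P = -198 + 6P gives P* = 65, Q* = 192.
Supply starts at P = 33 (where S = 0).
PS = ½(65 − 33)(192) = 3072.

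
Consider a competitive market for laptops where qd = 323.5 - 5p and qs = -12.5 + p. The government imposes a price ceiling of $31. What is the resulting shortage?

Equilibrium price would be p* = 56, so the ceiling at 31 binds.
At p = 31: qd = 323.5 − 5(31) = 168.5, qs = -12.5 + 1(31) = 18.5.
Shortage = 168.5 − 18.5 = 150.

Shortage = 150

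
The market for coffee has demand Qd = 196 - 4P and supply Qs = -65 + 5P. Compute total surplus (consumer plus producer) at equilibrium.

Equilibrium: 196 - 4P = -65 + 5P gives P* = 29, Q* = 80.
Demand choke price: P = 49; supply starts at P = 13.
CS = ½(49 − 29)(80) = 800; PS = ½(29 − 13)(80) = 640.

Total surplus = 1440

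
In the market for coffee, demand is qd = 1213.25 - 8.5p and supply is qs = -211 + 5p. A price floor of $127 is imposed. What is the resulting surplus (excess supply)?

Surplus = 290.25

Equilibrium price would be p* = 105.5, so the floor at 127 binds.
At p = 127: qd = 133.75, qs = 424.
Surplus = 424 − 133.75 = 290.25.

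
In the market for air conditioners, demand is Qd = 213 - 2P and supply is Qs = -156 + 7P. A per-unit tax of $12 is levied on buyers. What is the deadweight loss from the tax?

Deadweight loss = 112

Pre-tax equilibrium: P* = 41, Q* = 131.
Tax on buyers shifts demand to Qd = 213 − 2(P + 12) = 189 - 2P.
189 - 2P = -156 + 7P gives seller price Ps = 115/3; buyers pay Pb = 115/3 + 12 = 151/3.
New quantity: Q = 213 − 2(151/3) = 337/3.
DWL = ½ × 12 × (131 − 337/3) = 112.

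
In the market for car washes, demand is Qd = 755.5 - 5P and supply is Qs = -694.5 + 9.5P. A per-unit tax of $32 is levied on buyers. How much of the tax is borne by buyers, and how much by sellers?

Buyers bear 608/29, sellers bear 320/29

Pre-tax equilibrium: P* = 100, Q* = 255.5.
Tax on buyers shifts demand to Qd = 755.5 − 5(P + 32) = 595.5 - 5P.
595.5 - 5P = -694.5 + 9.5P gives seller price Ps = 2580/29; buyers pay Pb = 2580/29 + 32 = 3508/29.
New quantity: Q = 755.5 − 5(3508/29) = 8739/58.
Buyer burden = 3508/29 − 100 = 608/29; seller burden = 100 − 2580/29 = 320/29.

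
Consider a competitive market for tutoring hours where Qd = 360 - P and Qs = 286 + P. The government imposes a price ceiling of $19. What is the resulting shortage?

Shortage = 36

Equilibrium price would be P* = 37, so the ceiling at 19 binds.
At P = 19: Qd = 360 − 1(19) = 341, Qs = 286 + 1(19) = 305.
Shortage = 341 − 305 = 36.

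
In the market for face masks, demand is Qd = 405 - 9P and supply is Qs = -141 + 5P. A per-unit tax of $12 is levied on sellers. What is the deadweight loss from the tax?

Deadweight loss = 1620/7

Pre-tax equilibrium: P* = 39, Q* = 54.
Tax on sellers shifts supply to Qs = -141 + 5(P − 12) = -201 + 5P.
405 - 9P = -201 + 5P gives buyer price Pb = 303/7; sellers receive Ps = 303/7 − 12 = 219/7.
New quantity: Q = 405 − 9(303/7) = 108/7.
DWL = ½ × 12 × (54 − 108/7) = 1620/7.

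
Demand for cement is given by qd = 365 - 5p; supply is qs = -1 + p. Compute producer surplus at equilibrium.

Equilibrium: 365 - 5p = -1 + p gives p* = 61, q* = 60.
Supply starts at p = 1 (where qs = 0).
PS = ½(61 − 1)(60) = 1800.

Producer surplus = 1800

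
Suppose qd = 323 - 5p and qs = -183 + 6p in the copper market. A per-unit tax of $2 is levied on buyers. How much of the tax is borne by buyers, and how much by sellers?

Buyers bear 12/11, sellers bear 10/11

Pre-tax equilibrium: p* = 46, q* = 93.
Tax on buyers shifts demand to qd = 323 − 5(p + 2) = 313 - 5p.
313 - 5p = -183 + 6p gives seller price ps = 496/11; buyers pay pb = 496/11 + 2 = 518/11.
New quantity: q = 323 − 5(518/11) = 963/11.
Buyer burden = 518/11 − 46 = 12/11; seller burden = 46 − 496/11 = 10/11.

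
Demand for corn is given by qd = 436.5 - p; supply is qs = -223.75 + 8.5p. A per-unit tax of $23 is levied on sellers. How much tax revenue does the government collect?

Tax revenue = 151386/19

Pre-tax equilibrium: p* = 69.5, q* = 367.
Tax on sellers shifts supply to qs = -223.75 + 8.5(p − 23) = -419.25 + 8.5p.
436.5 - p = -419.25 + 8.5p gives buyer price pb = 3423/38; sellers receive ps = 3423/38 − 23 = 2549/38.
New quantity: q = 436.5 − 1(3423/38) = 6582/19.
Revenue = 23 × 6582/19 = 151386/19.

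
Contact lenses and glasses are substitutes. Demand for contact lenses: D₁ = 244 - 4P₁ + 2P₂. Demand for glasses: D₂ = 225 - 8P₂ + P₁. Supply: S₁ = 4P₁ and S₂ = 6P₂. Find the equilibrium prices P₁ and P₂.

Market 1: 244 - 4P₁ + 2P₂ = 4P₁ → 8P₁ - 2P₂ = 244.
Market 2: 14P₂ - P₁ = 225.
Eliminating P₂: 14×(1) + 2×(2) gives 110P₁ = 3866, so P₁ = 1933/55.
Back-substitute into (2): P₂ = (225 + 1×1933/55) / 14 = 1022/55.

P₁ = 1933/55, P₂ = 1022/55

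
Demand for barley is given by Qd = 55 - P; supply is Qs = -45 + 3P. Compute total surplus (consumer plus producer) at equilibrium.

Total surplus = 600

Equilibrium: 55 - P = -45 + 3P gives P* = 25, Q* = 30.
Demand choke price: P = 55; supply starts at P = 15.
CS = ½(55 − 25)(30) = 450; PS = ½(25 − 15)(30) = 150.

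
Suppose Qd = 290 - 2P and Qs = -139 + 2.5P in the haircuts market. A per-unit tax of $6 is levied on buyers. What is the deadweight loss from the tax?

Pre-tax equilibrium: P* = 286/3, Q* = 298/3.
Tax on buyers shifts demand to Qd = 290 − 2(P + 6) = 278 - 2P.
278 - 2P = -139 + 2.5P gives seller price Ps = 278/3; buyers pay Pb = 278/3 + 6 = 296/3.
New quantity: Q = 290 − 2(296/3) = 278/3.
DWL = ½ × 6 × (298/3 − 278/3) = 20.

Deadweight loss = 20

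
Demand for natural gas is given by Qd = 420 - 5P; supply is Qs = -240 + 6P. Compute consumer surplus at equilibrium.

Consumer surplus = 1440

Equilibrium: 420 - 5P = -240 + 6P gives P* = 60, Q* = 120.
Demand choke price (Qd = 0): P = 84.
CS = ½(84 − 60)(120) = 1440.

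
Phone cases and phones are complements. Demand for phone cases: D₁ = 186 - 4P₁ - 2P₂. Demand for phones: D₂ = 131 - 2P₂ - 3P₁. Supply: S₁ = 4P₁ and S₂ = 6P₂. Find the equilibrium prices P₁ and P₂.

Market 1: 186 - 4P₁ - 2P₂ = 4P₁ → 8P₁ + 2P₂ = 186.
Market 2: 8P₂ + 3P₁ = 131.
Eliminating P₂: 8×(1) − 2×(2) gives 58P₁ = 1226, so P₁ = 613/29.
Back-substitute into (2): P₂ = (131 − 3×613/29) / 8 = 245/29.

P₁ = 613/29, P₂ = 245/29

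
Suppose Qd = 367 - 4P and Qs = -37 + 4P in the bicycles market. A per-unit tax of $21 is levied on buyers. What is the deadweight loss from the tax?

Deadweight loss = 441

Pre-tax equilibrium: P* = 50.5, Q* = 165.
Tax on buyers shifts demand to Qd = 367 − 4(P + 21) = 283 - 4P.
283 - 4P = -37 + 4P gives seller price Ps = 40; buyers pay Pb = 40 + 21 = 61.
New quantity: Q = 367 − 4(61) = 123.
DWL = ½ × 21 × (165 − 123) = 441.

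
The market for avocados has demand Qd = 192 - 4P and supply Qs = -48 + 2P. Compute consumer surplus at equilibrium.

Equilibrium: 192 - 4P = -48 + 2P gives P* = 40, Q* = 32.
Demand choke price (Qd = 0): P = 48.
CS = ½(48 − 40)(32) = 128.

Consumer surplus = 128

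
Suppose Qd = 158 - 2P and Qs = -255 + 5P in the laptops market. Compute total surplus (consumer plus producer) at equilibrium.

Equilibrium: 158 - 2P = -255 + 5P gives P* = 59, Q* = 40.
Demand choke price: P = 79; supply starts at P = 51.
CS = ½(79 − 59)(40) = 400; PS = ½(59 − 51)(40) = 160.

Total surplus = 560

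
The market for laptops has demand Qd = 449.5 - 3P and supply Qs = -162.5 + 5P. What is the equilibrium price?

P* = 76.5

Set Qd = Qs: 449.5 - 3P = -162.5 + 5P.
612 = 8P, so P* = 76.5.
Q* = 449.5 − 3(76.5) = 220.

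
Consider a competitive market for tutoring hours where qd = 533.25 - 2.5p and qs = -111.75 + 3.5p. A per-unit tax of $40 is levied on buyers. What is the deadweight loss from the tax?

Deadweight loss = 3500/3

Pre-tax equilibrium: p* = 107.5, q* = 264.5.
Tax on buyers shifts demand to qd = 533.25 − 2.5(p + 40) = 433.25 - 2.5p.
433.25 - 2.5p = -111.75 + 3.5p gives seller price ps = 545/6; buyers pay pb = 545/6 + 40 = 785/6.
New quantity: q = 533.25 − 2.5(785/6) = 1237/6.
DWL = ½ × 40 × (264.5 − 1237/6) = 3500/3.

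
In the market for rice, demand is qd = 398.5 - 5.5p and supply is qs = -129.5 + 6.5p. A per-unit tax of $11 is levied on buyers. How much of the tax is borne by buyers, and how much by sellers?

Buyers bear 143/24, sellers bear 121/24

Pre-tax equilibrium: p* = 44, q* = 156.5.
Tax on buyers shifts demand to qd = 398.5 − 5.5(p + 11) = 338 - 5.5p.
338 - 5.5p = -129.5 + 6.5p gives seller price ps = 935/24; buyers pay pb = 935/24 + 11 = 1199/24.
New quantity: q = 398.5 − 5.5(1199/24) = 5939/48.
Buyer burden = 1199/24 − 44 = 143/24; seller burden = 44 − 935/24 = 121/24.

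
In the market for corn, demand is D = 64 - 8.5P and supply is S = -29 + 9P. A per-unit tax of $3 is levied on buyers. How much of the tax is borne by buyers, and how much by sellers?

Buyers bear 54/35, sellers bear 51/35

Pre-tax equilibrium: P* = 186/35, Q* = 659/35.
Tax on buyers shifts demand to D = 64 − 8.5(P + 3) = 38.5 - 8.5P.
38.5 - 8.5P = -29 + 9P gives seller price Ps = 27/7; buyers pay Pb = 27/7 + 3 = 48/7.
New quantity: Q = 64 − 8.5(48/7) = 40/7.
Buyer burden = 48/7 − 186/35 = 54/35; seller burden = 186/35 − 27/7 = 51/35.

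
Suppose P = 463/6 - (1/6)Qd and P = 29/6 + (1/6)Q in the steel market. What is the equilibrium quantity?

Set the two price expressions equal: 463/6 - (1/6)Q = 29/6 + (1/6)Q.
217/3 = (1/3)Q, so Q* = 217.
P* = 463/6 − (1/6)(217) = 41.

Q* = 217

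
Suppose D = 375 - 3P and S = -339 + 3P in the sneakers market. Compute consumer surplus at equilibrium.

Equilibrium: 375 - 3P = -339 + 3P gives P* = 119, Q* = 18.
Demand choke price (D = 0): P = 125.
CS = ½(125 − 119)(18) = 54.

Consumer surplus = 54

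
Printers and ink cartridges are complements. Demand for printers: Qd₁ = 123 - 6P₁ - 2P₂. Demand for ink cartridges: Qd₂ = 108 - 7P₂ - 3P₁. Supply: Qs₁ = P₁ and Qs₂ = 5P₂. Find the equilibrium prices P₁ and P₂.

P₁ = 210/13, P₂ = 129/26

Market 1: 123 - 6P₁ - 2P₂ = P₁ → 7P₁ + 2P₂ = 123.
Market 2: 12P₂ + 3P₁ = 108.
Eliminating P₂: 12×(1) − 2×(2) gives 78P₁ = 1260, so P₁ = 210/13.
Back-substitute into (2): P₂ = (108 − 3×210/13) / 12 = 129/26.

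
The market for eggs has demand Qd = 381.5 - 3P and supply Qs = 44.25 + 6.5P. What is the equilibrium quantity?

Set Qd = Qs: 381.5 - 3P = 44.25 + 6.5P.
337.25 = 9.5P, so P* = 35.5.
Q* = 381.5 − 3(35.5) = 275.

Q* = 275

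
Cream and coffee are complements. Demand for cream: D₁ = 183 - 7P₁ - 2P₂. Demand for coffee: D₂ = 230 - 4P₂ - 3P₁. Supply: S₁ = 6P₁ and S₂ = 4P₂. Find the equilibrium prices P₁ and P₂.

Market 1: 183 - 7P₁ - 2P₂ = 6P₁ → 13P₁ + 2P₂ = 183.
Market 2: 8P₂ + 3P₁ = 230.
Eliminating P₂: 8×(1) − 2×(2) gives 98P₁ = 1004, so P₁ = 502/49.
Back-substitute into (2): P₂ = (230 − 3×502/49) / 8 = 2441/98.

P₁ = 502/49, P₂ = 2441/98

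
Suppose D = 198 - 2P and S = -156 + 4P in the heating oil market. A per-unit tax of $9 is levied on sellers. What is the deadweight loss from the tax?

Deadweight loss = 54

Pre-tax equilibrium: P* = 59, Q* = 80.
Tax on sellers shifts supply to S = -156 + 4(P − 9) = -192 + 4P.
198 - 2P = -192 + 4P gives buyer price Pb = 65; sellers receive Ps = 65 − 9 = 56.
New quantity: Q = 198 − 2(65) = 68.
DWL = ½ × 9 × (80 − 68) = 54.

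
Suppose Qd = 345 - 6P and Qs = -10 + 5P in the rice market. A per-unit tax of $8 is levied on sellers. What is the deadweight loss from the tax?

Pre-tax equilibrium: P* = 355/11, Q* = 1665/11.
Tax on sellers shifts supply to Qs = -10 + 5(P − 8) = -50 + 5P.
345 - 6P = -50 + 5P gives buyer price Pb = 395/11; sellers receive Ps = 395/11 − 8 = 307/11.
New quantity: Q = 345 − 6(395/11) = 1425/11.
DWL = ½ × 8 × (1665/11 − 1425/11) = 960/11.

Deadweight loss = 960/11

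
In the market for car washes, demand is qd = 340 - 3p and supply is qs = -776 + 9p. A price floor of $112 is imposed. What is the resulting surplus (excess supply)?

Equilibrium price would be p* = 93, so the floor at 112 binds.
At p = 112: qd = 4, qs = 232.
Surplus = 232 − 4 = 228.

Surplus = 228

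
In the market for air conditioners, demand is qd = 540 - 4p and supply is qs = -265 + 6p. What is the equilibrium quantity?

q* = 218

Set qd = qs: 540 - 4p = -265 + 6p.
805 = 10p, so p* = 80.5.
q* = 540 − 4(80.5) = 218.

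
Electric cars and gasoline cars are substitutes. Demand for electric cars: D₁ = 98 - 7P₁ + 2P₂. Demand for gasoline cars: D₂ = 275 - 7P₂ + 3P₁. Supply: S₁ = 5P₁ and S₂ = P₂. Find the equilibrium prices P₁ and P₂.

P₁ = 667/45, P₂ = 599/15

Market 1: 98 - 7P₁ + 2P₂ = 5P₁ → 12P₁ - 2P₂ = 98.
Market 2: 8P₂ - 3P₁ = 275.
Eliminating P₂: 8×(1) + 2×(2) gives 90P₁ = 1334, so P₁ = 667/45.
Back-substitute into (2): P₂ = (275 + 3×667/45) / 8 = 599/15.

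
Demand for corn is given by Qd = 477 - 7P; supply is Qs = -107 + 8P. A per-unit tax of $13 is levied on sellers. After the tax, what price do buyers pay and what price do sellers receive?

Pre-tax equilibrium: P* = 584/15, Q* = 3067/15.
Tax on sellers shifts supply to Qs = -107 + 8(P − 13) = -211 + 8P.
477 - 7P = -211 + 8P gives buyer price Pb = 688/15; sellers receive Ps = 688/15 − 13 = 493/15.
New quantity: Q = 477 − 7(688/15) = 2339/15.

Buyers pay 688/15, sellers receive 493/15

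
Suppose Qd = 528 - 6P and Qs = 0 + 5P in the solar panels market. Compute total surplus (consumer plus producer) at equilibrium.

Total surplus = 10560

Equilibrium: 528 - 6P = 0 + 5P gives P* = 48, Q* = 240.
Demand choke price: P = 88; supply starts at P = 0.
CS = ½(88 − 48)(240) = 4800; PS = ½(48 − 0)(240) = 5760.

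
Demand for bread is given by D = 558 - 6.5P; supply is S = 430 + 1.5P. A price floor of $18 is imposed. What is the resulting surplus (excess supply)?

Surplus = 16

Equilibrium price would be P* = 16, so the floor at 18 binds.
At P = 18: D = 441, S = 457.
Surplus = 457 − 441 = 16.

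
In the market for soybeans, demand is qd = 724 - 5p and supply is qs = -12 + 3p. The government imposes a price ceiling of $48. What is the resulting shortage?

Shortage = 352

Equilibrium price would be p* = 92, so the ceiling at 48 binds.
At p = 48: qd = 724 − 5(48) = 484, qs = -12 + 3(48) = 132.
Shortage = 484 − 132 = 352.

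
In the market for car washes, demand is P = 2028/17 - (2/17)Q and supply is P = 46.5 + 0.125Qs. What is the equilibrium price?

P* = 84

Set the two price expressions equal: 2028/17 - (2/17)Q = 46.5 + 0.125Q.
2475/34 = (33/136)Q, so Q* = 300.
P* = 2028/17 − (2/17)(300) = 84.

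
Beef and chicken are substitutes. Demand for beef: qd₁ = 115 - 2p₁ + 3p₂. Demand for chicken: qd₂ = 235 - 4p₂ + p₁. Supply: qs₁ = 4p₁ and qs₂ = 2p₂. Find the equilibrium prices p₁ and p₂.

Market 1: 115 - 2p₁ + 3p₂ = 4p₁ → 6p₁ - 3p₂ = 115.
Market 2: 6p₂ - p₁ = 235.
Eliminating p₂: 6×(1) + 3×(2) gives 33p₁ = 1395, so p₁ = 465/11.
Back-substitute into (2): p₂ = (235 + 1×465/11) / 6 = 1525/33.

p₁ = 465/11, p₂ = 1525/33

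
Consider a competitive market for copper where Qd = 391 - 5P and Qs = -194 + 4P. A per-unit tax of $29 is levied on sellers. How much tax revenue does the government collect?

Tax revenue = 406/9

Pre-tax equilibrium: P* = 65, Q* = 66.
Tax on sellers shifts supply to Qs = -194 + 4(P − 29) = -310 + 4P.
391 - 5P = -310 + 4P gives buyer price Pb = 701/9; sellers receive Ps = 701/9 − 29 = 440/9.
New quantity: Q = 391 − 5(701/9) = 14/9.
Revenue = 29 × 14/9 = 406/9.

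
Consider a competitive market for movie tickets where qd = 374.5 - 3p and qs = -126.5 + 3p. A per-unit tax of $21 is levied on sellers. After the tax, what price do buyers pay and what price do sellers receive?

Buyers pay $94, sellers receive $73

Pre-tax equilibrium: p* = 83.5, q* = 124.
Tax on sellers shifts supply to qs = -126.5 + 3(p − 21) = -189.5 + 3p.
374.5 - 3p = -189.5 + 3p gives buyer price pb = 94; sellers receive ps = 94 − 21 = 73.
New quantity: q = 374.5 − 3(94) = 92.5.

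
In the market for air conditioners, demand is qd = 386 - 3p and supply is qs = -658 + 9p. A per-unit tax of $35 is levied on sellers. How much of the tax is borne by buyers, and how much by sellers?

Pre-tax equilibrium: p* = 87, q* = 125.
Tax on sellers shifts supply to qs = -658 + 9(p − 35) = -973 + 9p.
386 - 3p = -973 + 9p gives buyer price pb = 113.25; sellers receive ps = 113.25 − 35 = 78.25.
New quantity: q = 386 − 3(113.25) = 46.25.
Buyer burden = 113.25 − 87 = 26.25; seller burden = 87 − 78.25 = 8.75.

Buyers bear $26.25, sellers bear $8.75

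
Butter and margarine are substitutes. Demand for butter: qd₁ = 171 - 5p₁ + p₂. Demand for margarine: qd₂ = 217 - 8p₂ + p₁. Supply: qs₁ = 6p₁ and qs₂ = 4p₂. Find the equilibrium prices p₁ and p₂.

Market 1: 171 - 5p₁ + p₂ = 6p₁ → 11p₁ - p₂ = 171.
Market 2: 12p₂ - p₁ = 217.
Eliminating p₂: 12×(1) + 1×(2) gives 131p₁ = 2269, so p₁ = 2269/131.
Back-substitute into (2): p₂ = (217 + 1×2269/131) / 12 = 2558/131.

p₁ = 2269/131, p₂ = 2558/131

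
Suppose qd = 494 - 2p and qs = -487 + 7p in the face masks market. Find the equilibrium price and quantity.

Set qd = qs: 494 - 2p = -487 + 7p.
981 = 9p, so p* = 109.
q* = 494 − 2(109) = 276.

p* = 109, q* = 276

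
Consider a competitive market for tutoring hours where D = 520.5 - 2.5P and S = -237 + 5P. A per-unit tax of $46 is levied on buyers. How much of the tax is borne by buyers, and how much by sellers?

Pre-tax equilibrium: P* = 101, Q* = 268.
Tax on buyers shifts demand to D = 520.5 − 2.5(P + 46) = 405.5 - 2.5P.
405.5 - 2.5P = -237 + 5P gives seller price Ps = 257/3; buyers pay Pb = 257/3 + 46 = 395/3.
New quantity: Q = 520.5 − 2.5(395/3) = 574/3.
Buyer burden = 395/3 − 101 = 92/3; seller burden = 101 − 257/3 = 46/3.

Buyers bear 92/3, sellers bear 46/3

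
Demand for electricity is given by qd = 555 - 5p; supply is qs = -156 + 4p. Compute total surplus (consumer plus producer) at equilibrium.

Total surplus = 5760

Equilibrium: 555 - 5p = -156 + 4p gives p* = 79, q* = 160.
Demand choke price: p = 111; supply starts at p = 39.
CS = ½(111 − 79)(160) = 2560; PS = ½(79 − 39)(160) = 3200.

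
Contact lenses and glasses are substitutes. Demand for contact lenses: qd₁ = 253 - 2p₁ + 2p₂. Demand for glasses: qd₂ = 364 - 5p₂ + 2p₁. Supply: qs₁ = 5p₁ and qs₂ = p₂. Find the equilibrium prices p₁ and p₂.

Market 1: 253 - 2p₁ + 2p₂ = 5p₁ → 7p₁ - 2p₂ = 253.
Market 2: 6p₂ - 2p₁ = 364.
Eliminating p₂: 6×(1) + 2×(2) gives 38p₁ = 2246, so p₁ = 1123/19.
Back-substitute into (2): p₂ = (364 + 2×1123/19) / 6 = 1527/19.

p₁ = 1123/19, p₂ = 1527/19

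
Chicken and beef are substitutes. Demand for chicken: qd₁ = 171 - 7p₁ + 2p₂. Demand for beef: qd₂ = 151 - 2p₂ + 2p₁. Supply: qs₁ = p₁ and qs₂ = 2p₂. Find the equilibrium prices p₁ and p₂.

p₁ = 493/14, p₂ = 775/14

Market 1: 171 - 7p₁ + 2p₂ = p₁ → 8p₁ - 2p₂ = 171.
Market 2: 4p₂ - 2p₁ = 151.
Eliminating p₂: 4×(1) + 2×(2) gives 28p₁ = 986, so p₁ = 493/14.
Back-substitute into (2): p₂ = (151 + 2×493/14) / 4 = 775/14.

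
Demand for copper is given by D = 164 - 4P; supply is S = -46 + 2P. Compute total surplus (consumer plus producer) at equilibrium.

Total surplus = 216

Equilibrium: 164 - 4P = -46 + 2P gives P* = 35, Q* = 24.
Demand choke price: P = 41; supply starts at P = 23.
CS = ½(41 − 35)(24) = 72; PS = ½(35 − 23)(24) = 144.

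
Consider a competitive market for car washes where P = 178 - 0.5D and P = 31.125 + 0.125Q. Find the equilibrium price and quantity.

P* = 60.5, Q* = 235

Set the two price expressions equal: 178 - 0.5Q = 31.125 + 0.125Q.
146.875 = 0.625Q, so Q* = 235.
P* = 178 − (0.5)(235) = 60.5.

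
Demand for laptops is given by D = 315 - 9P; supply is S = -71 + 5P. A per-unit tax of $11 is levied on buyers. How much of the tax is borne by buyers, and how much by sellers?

Buyers bear 55/14, sellers bear 99/14

Pre-tax equilibrium: P* = 193/7, Q* = 468/7.
Tax on buyers shifts demand to D = 315 − 9(P + 11) = 216 - 9P.
216 - 9P = -71 + 5P gives seller price Ps = 20.5; buyers pay Pb = 20.5 + 11 = 31.5.
New quantity: Q = 315 − 9(31.5) = 31.5.
Buyer burden = 31.5 − 193/7 = 55/14; seller burden = 193/7 − 20.5 = 99/14.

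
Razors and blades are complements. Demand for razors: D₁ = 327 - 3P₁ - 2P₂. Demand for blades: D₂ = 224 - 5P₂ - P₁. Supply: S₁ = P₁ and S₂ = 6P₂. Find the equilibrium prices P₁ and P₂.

P₁ = 3149/42, P₂ = 569/42

Market 1: 327 - 3P₁ - 2P₂ = P₁ → 4P₁ + 2P₂ = 327.
Market 2: 11P₂ + P₁ = 224.
Eliminating P₂: 11×(1) − 2×(2) gives 42P₁ = 3149, so P₁ = 3149/42.
Back-substitute into (2): P₂ = (224 − 1×3149/42) / 11 = 569/42.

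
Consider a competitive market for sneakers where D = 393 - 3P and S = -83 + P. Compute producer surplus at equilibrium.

Equilibrium: 393 - 3P = -83 + P gives P* = 119, Q* = 36.
Supply starts at P = 83 (where S = 0).
PS = ½(119 − 83)(36) = 648.

Producer surplus = 648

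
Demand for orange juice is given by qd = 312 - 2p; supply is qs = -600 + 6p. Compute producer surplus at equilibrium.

Equilibrium: 312 - 2p = -600 + 6p gives p* = 114, q* = 84.
Supply starts at p = 100 (where qs = 0).
PS = ½(114 − 100)(84) = 588.

Producer surplus = 588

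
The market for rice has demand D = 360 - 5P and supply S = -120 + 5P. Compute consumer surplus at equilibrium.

Equilibrium: 360 - 5P = -120 + 5P gives P* = 48, Q* = 120.
Demand choke price (D = 0): P = 72.
CS = ½(72 − 48)(120) = 1440.

Consumer surplus = 1440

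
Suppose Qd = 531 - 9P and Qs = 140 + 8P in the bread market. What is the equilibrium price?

P* = 23

Set Qd = Qs: 531 - 9P = 140 + 8P.
391 = 17P, so P* = 23.
Q* = 531 − 9(23) = 324.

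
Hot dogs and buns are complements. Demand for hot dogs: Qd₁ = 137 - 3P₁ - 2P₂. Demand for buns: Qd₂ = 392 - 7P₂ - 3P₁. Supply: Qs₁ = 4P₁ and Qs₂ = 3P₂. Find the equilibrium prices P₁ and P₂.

P₁ = 9.15625, P₂ = 36.453125

Market 1: 137 - 3P₁ - 2P₂ = 4P₁ → 7P₁ + 2P₂ = 137.
Market 2: 10P₂ + 3P₁ = 392.
Eliminating P₂: 10×(1) − 2×(2) gives 64P₁ = 586, so P₁ = 9.15625.
Back-substitute into (2): P₂ = (392 − 3×9.15625) / 10 = 36.453125.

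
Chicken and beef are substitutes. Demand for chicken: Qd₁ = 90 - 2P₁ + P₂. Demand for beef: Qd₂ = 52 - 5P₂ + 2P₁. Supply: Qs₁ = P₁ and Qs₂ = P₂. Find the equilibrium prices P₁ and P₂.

Market 1: 90 - 2P₁ + P₂ = P₁ → 3P₁ - P₂ = 90.
Market 2: 6P₂ - 2P₁ = 52.
Eliminating P₂: 6×(1) + 1×(2) gives 16P₁ = 592, so P₁ = 37.
Back-substitute into (2): P₂ = (52 + 2×37) / 6 = 21.

P₁ = 37, P₂ = 21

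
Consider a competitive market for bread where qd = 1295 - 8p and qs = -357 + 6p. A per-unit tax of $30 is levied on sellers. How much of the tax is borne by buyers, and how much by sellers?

Pre-tax equilibrium: p* = 118, q* = 351.
Tax on sellers shifts supply to qs = -357 + 6(p − 30) = -537 + 6p.
1295 - 8p = -537 + 6p gives buyer price pb = 916/7; sellers receive ps = 916/7 − 30 = 706/7.
New quantity: q = 1295 − 8(916/7) = 1737/7.
Buyer burden = 916/7 − 118 = 90/7; seller burden = 118 − 706/7 = 120/7.

Buyers bear 90/7, sellers bear 120/7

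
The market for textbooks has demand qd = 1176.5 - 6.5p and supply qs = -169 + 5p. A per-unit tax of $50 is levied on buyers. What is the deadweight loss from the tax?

Pre-tax equilibrium: p* = 117, q* = 416.
Tax on buyers shifts demand to qd = 1176.5 − 6.5(p + 50) = 851.5 - 6.5p.
851.5 - 6.5p = -169 + 5p gives seller price ps = 2041/23; buyers pay pb = 2041/23 + 50 = 3191/23.
New quantity: q = 1176.5 − 6.5(3191/23) = 6318/23.
DWL = ½ × 50 × (416 − 6318/23) = 81250/23.

Deadweight loss = 81250/23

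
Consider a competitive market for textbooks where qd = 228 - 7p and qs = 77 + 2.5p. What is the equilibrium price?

Set qd = qs: 228 - 7p = 77 + 2.5p.
151 = 9.5p, so p* = 302/19.
q* = 228 − 7(302/19) = 2218/19.

p* = 302/19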